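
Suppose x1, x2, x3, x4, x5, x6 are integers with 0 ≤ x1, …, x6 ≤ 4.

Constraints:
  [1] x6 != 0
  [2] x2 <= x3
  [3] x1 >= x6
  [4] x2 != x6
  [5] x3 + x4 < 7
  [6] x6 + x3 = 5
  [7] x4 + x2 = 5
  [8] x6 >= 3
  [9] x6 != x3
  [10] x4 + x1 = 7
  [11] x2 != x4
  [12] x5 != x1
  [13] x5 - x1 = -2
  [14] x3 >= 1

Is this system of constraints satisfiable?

Satisfiable

The assignment x1 = 3, x2 = 1, x3 = 2, x4 = 4, x5 = 1, x6 = 3 works:
  constraint 5 holds since x3 + x4 = 6.
  constraint 6 holds since x6 + x3 = 5.
The rest check out directly.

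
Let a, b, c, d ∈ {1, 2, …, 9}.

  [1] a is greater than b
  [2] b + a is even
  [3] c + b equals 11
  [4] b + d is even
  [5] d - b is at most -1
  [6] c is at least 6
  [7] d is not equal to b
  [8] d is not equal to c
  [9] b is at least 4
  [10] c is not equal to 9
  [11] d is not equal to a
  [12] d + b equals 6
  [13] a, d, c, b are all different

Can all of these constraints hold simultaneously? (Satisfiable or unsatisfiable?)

Take a = 9, b = 5, c = 6, d = 1. Then constraint 3: c + b = 11; constraint 5: d - b = -4; constraint 12: d + b = 6, and every other listed constraint is also met.

Satisfiable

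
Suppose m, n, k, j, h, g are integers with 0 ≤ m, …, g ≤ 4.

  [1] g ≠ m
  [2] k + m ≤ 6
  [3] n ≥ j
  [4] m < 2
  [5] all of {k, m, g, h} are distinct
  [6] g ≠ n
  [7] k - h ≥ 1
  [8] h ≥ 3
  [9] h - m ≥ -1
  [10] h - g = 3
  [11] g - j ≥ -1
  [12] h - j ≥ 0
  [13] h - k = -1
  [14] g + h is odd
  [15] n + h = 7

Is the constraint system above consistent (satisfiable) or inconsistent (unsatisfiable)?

Setting (m, n, k, j, h, g) = (1, 4, 4, 1, 3, 0) satisfies everything: constraint 2: k + m = 5; constraint 7: k - h = 1, and the others follow.

Satisfiable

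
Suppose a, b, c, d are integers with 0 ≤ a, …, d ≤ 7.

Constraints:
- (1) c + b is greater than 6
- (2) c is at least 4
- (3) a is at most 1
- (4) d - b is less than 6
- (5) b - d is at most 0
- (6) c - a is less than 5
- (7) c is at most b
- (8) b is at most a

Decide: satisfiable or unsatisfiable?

Unsatisfiable

From constraints 2 and 7: b ≥ c and c ≥ 4, so b ≥ 4. From constraints 3 and 8: b ≤ a and a ≤ 1, so b ≤ 1. But 1 < 4, so no value of b works.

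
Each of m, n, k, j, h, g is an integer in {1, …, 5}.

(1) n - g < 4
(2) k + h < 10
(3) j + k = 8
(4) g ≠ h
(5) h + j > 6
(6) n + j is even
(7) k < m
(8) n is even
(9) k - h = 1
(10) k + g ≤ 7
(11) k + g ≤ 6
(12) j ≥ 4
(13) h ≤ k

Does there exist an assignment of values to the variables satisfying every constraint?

Satisfiable

The assignment m = 5, n = 4, k = 4, j = 4, h = 3, g = 2 works:
  constraint 1 holds since n - g = 2.
  constraint 2 holds since k + h = 7.
  constraint 3 holds since j + k = 8.
The rest check out directly.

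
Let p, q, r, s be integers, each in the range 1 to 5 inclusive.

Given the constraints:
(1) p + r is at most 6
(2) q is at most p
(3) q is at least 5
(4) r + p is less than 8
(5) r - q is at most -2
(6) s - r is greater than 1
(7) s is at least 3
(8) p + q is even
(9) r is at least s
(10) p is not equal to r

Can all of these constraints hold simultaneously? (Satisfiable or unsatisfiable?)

Unsatisfiable

From constraints 2 and 3: p ≥ q ≥ 5. From constraints 7 and 9: r ≥ s ≥ 3. Hence p + r ≥ 8. But constraint 1 requires p + r ≤ 6, and 6 < 8. Contradiction.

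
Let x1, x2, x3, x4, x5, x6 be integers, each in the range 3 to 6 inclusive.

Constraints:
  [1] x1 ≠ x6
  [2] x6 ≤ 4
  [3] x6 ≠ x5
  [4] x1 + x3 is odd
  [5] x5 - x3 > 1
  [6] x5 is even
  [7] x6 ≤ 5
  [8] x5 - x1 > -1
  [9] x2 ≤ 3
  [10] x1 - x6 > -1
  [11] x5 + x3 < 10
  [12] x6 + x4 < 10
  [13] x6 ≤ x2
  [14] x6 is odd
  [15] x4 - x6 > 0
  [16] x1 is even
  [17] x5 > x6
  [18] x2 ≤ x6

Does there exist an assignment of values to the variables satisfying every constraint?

Try x1 = 4, x2 = 3, x3 = 3, x4 = 5, x5 = 6, x6 = 3.
Check constraint 5: x5 - x3 = 3; constraint 8: x5 - x1 = 2; constraint 10: x1 - x6 = 1. The remaining constraints are straightforward to verify.

Satisfiable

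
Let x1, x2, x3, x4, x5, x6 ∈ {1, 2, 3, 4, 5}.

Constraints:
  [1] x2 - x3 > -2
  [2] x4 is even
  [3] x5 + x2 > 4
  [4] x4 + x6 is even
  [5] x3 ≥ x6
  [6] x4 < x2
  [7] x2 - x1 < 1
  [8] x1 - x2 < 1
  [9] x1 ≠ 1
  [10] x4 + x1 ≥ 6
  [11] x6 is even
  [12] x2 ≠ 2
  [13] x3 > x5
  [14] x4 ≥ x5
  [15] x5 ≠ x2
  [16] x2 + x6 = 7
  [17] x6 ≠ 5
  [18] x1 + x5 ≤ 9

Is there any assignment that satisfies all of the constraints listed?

Satisfiable

One satisfying assignment is x1 = 5, x2 = 5, x3 = 5, x4 = 2, x5 = 1, x6 = 2.
For the less obvious constraints — constraint 1: x2 - x3 = 0; constraint 3: x5 + x2 = 6 — and the others hold by inspection.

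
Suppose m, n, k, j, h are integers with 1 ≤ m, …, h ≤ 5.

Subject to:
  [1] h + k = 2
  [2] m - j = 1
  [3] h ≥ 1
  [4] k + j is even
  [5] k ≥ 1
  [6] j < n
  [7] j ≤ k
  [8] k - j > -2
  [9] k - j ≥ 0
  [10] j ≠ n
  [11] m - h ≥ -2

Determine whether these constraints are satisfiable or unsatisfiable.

Satisfiable

The assignment m = 2, n = 5, k = 1, j = 1, h = 1 works:
  constraint 1 holds since h + k = 2.
  constraint 2 holds since m - j = 1.
  constraint 8 holds since k - j = 0.
The rest check out directly.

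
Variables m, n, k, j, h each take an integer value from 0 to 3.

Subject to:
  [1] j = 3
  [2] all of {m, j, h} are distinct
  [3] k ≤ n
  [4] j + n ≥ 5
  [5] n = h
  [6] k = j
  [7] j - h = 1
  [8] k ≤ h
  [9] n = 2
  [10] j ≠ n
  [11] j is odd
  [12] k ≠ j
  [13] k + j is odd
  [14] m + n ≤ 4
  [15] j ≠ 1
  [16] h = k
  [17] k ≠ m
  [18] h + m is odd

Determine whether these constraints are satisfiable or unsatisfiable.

Constraint 9 fixes n = 2 and constraint 1 fixes j = 3. Constraints 5, 6, and 16 give n = h = k = j, so n = j. But 2 ≠ 3 — contradiction.

Unsatisfiable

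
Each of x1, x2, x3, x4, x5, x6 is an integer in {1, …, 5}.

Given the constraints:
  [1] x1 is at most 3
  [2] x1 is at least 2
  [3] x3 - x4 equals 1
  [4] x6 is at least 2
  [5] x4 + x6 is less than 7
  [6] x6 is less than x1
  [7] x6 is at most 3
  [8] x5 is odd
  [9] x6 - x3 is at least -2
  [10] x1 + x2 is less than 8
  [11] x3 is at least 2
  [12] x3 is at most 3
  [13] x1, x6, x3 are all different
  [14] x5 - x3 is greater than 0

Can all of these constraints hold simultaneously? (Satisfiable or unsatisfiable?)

Unsatisfiable

Constraints 1, 2, 4, 7, 11, and 12 confine each of x1, x6, x3 to the 2 values {2, 3}.
Constraint 13 requires all 3 of them to be distinct, but only 2 values are available — impossible by the pigeonhole principle.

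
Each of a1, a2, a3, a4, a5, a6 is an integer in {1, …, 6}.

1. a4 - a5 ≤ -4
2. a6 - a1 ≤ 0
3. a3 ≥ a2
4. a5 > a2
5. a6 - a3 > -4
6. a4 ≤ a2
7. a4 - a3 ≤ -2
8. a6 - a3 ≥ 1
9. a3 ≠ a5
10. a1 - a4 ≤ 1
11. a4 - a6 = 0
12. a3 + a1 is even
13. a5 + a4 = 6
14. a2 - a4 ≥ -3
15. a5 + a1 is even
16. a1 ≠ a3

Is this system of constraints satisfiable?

Constraints 2, 7, 8, and 10 give a3 − a4 ≥ 2, a4 − a1 ≥ -1, a1 − a6 ≥ 0, a6 − a3 ≥ 1.
Adding all 4 inequalities: the left sides telescope to 0, and the right sides sum to 2 + (-1) + 0 + 1 = 2. So 0 ≥ 2, which is false.

Unsatisfiable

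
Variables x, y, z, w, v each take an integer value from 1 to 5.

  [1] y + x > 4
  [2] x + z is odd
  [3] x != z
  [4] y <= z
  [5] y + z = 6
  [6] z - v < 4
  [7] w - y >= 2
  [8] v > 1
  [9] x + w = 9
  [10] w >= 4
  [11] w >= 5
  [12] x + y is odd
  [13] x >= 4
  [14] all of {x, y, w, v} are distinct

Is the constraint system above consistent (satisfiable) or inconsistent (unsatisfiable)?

Satisfiable

Setting (x, y, z, w, v) = (4, 1, 5, 5, 3) satisfies everything: constraint 1: y + x = 5; constraint 5: y + z = 6, and the others follow.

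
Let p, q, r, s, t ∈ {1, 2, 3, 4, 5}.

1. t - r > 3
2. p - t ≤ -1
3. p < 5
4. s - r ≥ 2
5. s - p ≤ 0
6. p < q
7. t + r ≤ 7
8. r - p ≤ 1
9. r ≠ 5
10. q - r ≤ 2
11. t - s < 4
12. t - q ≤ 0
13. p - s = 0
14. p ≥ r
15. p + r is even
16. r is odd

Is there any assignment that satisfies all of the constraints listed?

Unsatisfiable

Constraints 2, 4, 5, 10, and 12 give q − t ≥ 0, t − p ≥ 1, p − s ≥ 0, s − r ≥ 2, r − q ≥ -2.
Adding all 5 inequalities: the left sides telescope to 0, and the right sides sum to 0 + 1 + 0 + 2 + (-2) = 1. So 0 ≥ 1, which is false.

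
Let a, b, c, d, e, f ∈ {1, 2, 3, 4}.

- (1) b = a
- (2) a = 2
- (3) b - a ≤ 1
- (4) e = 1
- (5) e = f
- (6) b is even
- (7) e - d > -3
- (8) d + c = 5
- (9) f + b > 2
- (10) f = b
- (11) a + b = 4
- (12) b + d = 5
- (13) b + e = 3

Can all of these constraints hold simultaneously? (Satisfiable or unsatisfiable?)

Constraint 4 fixes e = 1 and constraint 2 fixes a = 2. Constraints 1, 5, and 10 give e = f = b = a, so e = a. But 1 ≠ 2 — contradiction.

Unsatisfiable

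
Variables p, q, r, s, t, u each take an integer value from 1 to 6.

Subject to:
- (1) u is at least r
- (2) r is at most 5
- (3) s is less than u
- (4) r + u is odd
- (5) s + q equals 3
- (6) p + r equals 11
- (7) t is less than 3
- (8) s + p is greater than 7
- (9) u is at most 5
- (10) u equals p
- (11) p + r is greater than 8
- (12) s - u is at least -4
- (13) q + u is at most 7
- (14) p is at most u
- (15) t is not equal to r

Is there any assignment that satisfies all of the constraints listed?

From constraints 9 and 14: p ≤ u ≤ 5. From constraint 2: r ≤ 5. Hence p + r ≤ 10. But constraint 6 requires p + r = 11, and 11 > 10. Contradiction.

Unsatisfiable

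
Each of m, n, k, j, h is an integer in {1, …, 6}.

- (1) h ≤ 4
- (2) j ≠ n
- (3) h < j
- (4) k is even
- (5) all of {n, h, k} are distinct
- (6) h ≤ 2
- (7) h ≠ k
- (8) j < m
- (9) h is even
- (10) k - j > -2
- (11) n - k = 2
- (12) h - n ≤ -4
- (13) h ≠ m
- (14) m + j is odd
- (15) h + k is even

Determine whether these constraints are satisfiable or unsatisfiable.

Take m = 6, n = 6, k = 4, j = 3, h = 2. Then constraint 10: k - j = 1; constraint 11: n - k = 2; constraint 12: h - n = -4, and every other listed constraint is also met.

Satisfiable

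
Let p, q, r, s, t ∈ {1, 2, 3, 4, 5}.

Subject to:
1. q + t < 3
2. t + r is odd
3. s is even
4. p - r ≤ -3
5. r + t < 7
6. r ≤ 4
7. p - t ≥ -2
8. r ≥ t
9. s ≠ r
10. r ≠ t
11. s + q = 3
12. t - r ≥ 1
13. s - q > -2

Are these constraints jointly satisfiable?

Constraints 4, 7, and 12 give p − t ≥ -2, t − r ≥ 1, r − p ≥ 3.
Adding all 3 inequalities: the left sides telescope to 0, and the right sides sum to (-2) + 1 + 3 = 2. So 0 ≥ 2, which is false.

Unsatisfiable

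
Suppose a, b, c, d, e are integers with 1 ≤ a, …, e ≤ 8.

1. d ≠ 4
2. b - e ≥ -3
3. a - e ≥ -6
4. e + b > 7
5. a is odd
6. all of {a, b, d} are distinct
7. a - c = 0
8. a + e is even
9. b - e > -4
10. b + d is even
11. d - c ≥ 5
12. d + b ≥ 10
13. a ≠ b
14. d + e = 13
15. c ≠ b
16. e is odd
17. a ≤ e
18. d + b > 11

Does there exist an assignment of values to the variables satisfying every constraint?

Satisfiable

The assignment a = 1, b = 4, c = 1, d = 8, e = 5 works:
  constraint 2 holds since b - e = -1.
  constraint 3 holds since a - e = -4.
  constraint 4 holds since e + b = 9.
The rest check out directly.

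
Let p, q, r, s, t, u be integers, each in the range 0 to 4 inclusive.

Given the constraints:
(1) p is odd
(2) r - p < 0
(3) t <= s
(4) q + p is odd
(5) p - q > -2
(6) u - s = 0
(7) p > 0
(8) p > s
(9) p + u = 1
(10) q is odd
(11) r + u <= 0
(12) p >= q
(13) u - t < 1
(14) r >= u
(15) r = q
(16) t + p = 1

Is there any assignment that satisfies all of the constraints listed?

Unsatisfiable

Constraint 10 makes q odd and constraint 1 makes p odd, so q + p must be even. Constraint 4 says q + p is odd — contradiction.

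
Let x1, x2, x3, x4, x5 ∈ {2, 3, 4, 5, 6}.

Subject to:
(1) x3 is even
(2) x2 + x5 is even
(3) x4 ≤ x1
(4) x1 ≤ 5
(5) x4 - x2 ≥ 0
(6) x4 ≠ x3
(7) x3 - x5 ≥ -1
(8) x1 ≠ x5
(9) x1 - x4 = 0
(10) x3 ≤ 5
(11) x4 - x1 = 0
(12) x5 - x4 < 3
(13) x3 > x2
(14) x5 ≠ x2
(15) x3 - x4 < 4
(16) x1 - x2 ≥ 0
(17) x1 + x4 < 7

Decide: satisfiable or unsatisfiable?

Try x1 = 2, x2 = 2, x3 = 4, x4 = 2, x5 = 4.
Check constraint 5: x4 - x2 = 0; constraint 7: x3 - x5 = 0. The remaining constraints are straightforward to verify.

Satisfiable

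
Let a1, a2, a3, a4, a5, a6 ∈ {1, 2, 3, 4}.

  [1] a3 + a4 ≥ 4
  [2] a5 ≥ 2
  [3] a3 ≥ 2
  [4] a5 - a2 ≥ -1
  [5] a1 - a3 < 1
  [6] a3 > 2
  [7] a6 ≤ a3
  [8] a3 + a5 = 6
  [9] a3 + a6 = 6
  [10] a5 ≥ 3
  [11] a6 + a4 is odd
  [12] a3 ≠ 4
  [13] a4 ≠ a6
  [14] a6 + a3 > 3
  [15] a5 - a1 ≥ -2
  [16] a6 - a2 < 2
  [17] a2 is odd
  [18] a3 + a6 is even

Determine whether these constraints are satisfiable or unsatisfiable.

One satisfying assignment is a1 = 3, a2 = 3, a3 = 3, a4 = 4, a5 = 3, a6 = 3.
For the less obvious constraints — constraint 1: a3 + a4 = 7; constraint 4: a5 - a2 = 0; constraint 5: a1 - a3 = 0 — and the others hold by inspection.

Satisfiable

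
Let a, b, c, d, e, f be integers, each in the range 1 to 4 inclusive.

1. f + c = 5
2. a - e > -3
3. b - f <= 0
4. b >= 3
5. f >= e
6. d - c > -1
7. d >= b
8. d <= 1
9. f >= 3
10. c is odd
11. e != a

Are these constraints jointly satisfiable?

Unsatisfiable

From constraints 4 and 7: d ≥ b and b ≥ 3, so d ≥ 3. From constraint 8: d ≤ 1. But 1 < 3, so no value of d works.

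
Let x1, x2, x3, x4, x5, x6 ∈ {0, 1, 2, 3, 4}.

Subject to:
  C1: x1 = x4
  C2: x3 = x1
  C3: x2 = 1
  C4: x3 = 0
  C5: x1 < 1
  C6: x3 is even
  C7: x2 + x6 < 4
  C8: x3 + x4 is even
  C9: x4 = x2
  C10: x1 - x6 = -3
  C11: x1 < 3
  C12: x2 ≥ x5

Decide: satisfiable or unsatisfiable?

Constraint 4 fixes x3 = 0 and constraint 3 fixes x2 = 1. Constraints 1, 2, and 9 give x3 = x1 = x4 = x2, so x3 = x2. But 0 ≠ 1 — contradiction.

Unsatisfiable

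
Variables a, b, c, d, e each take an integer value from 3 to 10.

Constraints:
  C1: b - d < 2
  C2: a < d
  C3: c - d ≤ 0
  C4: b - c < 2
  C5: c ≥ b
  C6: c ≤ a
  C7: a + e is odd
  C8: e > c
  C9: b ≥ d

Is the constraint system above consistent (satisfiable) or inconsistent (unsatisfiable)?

Constraints 2, 5, 6, and 9 give c ≤ a, a < d, d ≤ b, b ≤ c. Chaining: c ≤ a < d ≤ b ≤ c, which forces c < c — impossible.

Unsatisfiable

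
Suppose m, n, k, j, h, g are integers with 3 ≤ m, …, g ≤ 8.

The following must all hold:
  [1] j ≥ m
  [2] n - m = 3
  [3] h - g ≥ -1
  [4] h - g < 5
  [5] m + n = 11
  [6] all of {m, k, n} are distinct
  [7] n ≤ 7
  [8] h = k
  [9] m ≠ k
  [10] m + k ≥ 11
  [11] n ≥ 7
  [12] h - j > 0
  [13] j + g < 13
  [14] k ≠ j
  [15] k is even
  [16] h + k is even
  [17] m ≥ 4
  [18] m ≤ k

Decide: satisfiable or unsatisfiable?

One satisfying assignment is m = 4, n = 7, k = 8, j = 6, h = 8, g = 6.
For the less obvious constraints — constraint 2: n - m = 3; constraint 3: h - g = 2; constraint 4: h - g = 2 — and the others hold by inspection.

Satisfiable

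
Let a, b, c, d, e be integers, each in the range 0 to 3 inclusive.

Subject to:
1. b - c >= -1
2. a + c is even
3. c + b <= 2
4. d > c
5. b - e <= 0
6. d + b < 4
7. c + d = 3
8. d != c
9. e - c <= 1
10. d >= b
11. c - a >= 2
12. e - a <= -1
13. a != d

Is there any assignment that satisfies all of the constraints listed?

Constraints 1, 5, 11, and 12 give c − a ≥ 2, a − e ≥ 1, e − b ≥ 0, b − c ≥ -1.
Adding all 4 inequalities: the left sides telescope to 0, and the right sides sum to 2 + 1 + 0 + (-1) = 2. So 0 ≥ 2, which is false.

Unsatisfiable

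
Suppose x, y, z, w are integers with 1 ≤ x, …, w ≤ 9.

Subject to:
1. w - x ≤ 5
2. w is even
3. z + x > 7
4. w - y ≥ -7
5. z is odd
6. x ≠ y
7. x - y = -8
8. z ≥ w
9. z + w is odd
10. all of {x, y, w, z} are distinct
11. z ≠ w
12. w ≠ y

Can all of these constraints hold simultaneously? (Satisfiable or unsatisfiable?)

Setting (x, y, z, w) = (1, 9, 7, 4) satisfies everything: constraint 1: w - x = 3; constraint 3: z + x = 8; constraint 4: w - y = -5, and the others follow.

Satisfiable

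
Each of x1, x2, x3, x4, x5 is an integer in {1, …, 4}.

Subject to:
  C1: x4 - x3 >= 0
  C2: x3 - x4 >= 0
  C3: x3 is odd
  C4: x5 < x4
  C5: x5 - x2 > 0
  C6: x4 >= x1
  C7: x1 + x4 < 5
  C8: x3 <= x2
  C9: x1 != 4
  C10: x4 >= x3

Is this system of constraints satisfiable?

Constraints 2, 4, 5, and 8 give x3 ≤ x2, x2 < x5, x5 < x4, x4 ≤ x3. Chaining: x3 ≤ x2 < x5 < x4 ≤ x3, which forces x3 < x3 — impossible.

Unsatisfiable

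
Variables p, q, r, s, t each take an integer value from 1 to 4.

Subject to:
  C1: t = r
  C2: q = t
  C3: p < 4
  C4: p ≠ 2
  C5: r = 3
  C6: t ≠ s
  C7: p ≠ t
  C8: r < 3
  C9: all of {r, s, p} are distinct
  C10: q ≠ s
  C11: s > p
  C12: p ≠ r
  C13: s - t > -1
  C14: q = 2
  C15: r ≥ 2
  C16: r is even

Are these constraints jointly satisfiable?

Unsatisfiable

Constraint 14 fixes q = 2 and constraint 5 fixes r = 3. Constraints 1 and 2 give q = t = r, so q = r. But 2 ≠ 3 — contradiction.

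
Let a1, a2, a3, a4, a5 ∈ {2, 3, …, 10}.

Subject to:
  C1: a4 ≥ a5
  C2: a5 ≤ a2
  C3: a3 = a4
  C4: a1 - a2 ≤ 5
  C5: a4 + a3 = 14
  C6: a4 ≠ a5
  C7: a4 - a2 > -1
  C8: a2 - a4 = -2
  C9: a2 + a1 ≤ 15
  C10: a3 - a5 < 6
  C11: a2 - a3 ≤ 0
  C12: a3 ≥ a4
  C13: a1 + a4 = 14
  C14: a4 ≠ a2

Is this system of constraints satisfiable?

Try a1 = 7, a2 = 5, a3 = 7, a4 = 7, a5 = 3.
Check constraint 4: a1 - a2 = 2; constraint 5: a4 + a3 = 14. The remaining constraints are straightforward to verify.

Satisfiable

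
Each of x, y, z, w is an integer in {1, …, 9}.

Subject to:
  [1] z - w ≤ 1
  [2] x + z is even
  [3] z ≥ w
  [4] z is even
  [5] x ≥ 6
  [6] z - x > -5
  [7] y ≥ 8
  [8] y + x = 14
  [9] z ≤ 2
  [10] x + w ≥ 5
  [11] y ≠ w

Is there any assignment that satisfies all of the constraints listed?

Try x = 6, y = 8, z = 2, w = 2.
Check constraint 1: z - w = 0; constraint 6: z - x = -4; constraint 8: y + x = 14. The remaining constraints are straightforward to verify.

Satisfiable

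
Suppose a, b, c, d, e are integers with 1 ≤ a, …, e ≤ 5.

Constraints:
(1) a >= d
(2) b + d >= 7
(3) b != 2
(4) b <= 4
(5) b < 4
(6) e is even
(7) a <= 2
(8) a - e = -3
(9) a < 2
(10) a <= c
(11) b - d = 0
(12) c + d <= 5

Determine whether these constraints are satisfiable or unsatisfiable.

Unsatisfiable

From constraint 4: b ≤ 4. From constraints 1 and 7: d ≤ a ≤ 2. Hence b + d ≤ 6. But constraint 2 requires b + d ≥ 7, and 7 > 6. Contradiction.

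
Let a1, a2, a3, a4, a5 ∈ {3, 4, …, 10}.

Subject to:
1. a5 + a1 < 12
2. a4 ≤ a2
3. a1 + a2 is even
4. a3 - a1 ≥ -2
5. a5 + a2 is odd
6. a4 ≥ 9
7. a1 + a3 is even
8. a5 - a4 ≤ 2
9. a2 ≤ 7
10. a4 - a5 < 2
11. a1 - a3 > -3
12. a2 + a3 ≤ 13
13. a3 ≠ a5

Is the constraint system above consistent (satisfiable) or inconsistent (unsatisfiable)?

From constraints 2 and 6: a2 ≥ a4 and a4 ≥ 9, so a2 ≥ 9. From constraint 9: a2 ≤ 7. But 7 < 9, so no value of a2 works.

Unsatisfiable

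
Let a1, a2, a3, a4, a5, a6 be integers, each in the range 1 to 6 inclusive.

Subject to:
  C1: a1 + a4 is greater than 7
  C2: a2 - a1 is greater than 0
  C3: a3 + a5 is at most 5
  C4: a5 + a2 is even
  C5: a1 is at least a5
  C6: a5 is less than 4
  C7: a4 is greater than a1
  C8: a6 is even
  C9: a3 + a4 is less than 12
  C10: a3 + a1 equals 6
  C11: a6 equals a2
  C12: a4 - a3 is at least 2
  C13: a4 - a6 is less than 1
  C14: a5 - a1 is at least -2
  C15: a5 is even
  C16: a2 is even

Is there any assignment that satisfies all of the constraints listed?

The assignment a1 = 3, a2 = 6, a3 = 3, a4 = 6, a5 = 2, a6 = 6 works:
  constraint 1 holds since a1 + a4 = 9.
  constraint 2 holds since a2 - a1 = 3.
  constraint 3 holds since a3 + a5 = 5.
The rest check out directly.

Satisfiable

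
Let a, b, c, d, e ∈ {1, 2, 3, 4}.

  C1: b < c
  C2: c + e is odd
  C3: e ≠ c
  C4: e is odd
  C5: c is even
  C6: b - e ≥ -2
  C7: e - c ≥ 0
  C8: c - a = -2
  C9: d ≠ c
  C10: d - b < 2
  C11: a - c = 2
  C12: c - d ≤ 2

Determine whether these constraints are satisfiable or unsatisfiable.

Take a = 4, b = 1, c = 2, d = 1, e = 3. Then constraint 6: b - e = -2; constraint 7: e - c = 1; constraint 8: c - a = -2, and every other listed constraint is also met.

Satisfiable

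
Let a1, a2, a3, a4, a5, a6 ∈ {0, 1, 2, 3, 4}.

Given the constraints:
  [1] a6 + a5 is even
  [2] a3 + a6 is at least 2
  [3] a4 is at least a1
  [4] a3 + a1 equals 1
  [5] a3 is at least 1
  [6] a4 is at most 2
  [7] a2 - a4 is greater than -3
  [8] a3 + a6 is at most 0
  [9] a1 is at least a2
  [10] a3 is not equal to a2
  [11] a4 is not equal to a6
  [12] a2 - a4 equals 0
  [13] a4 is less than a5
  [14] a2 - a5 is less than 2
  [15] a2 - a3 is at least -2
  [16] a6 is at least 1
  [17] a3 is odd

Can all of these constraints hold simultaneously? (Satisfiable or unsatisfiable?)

Unsatisfiable

From constraint 5: a3 ≥ 1. From constraint 16: a6 ≥ 1. Hence a3 + a6 ≥ 2. But constraint 8 requires a3 + a6 ≤ 0, and 0 < 2. Contradiction.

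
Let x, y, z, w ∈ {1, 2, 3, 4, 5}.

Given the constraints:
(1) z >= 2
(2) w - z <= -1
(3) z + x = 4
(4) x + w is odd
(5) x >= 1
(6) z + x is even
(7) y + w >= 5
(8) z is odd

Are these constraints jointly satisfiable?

The assignment x = 1, y = 5, z = 3, w = 2 works:
  constraint 2 holds since w - z = -1.
  constraint 3 holds since z + x = 4.
  constraint 7 holds since y + w = 7.
The rest check out directly.

Satisfiable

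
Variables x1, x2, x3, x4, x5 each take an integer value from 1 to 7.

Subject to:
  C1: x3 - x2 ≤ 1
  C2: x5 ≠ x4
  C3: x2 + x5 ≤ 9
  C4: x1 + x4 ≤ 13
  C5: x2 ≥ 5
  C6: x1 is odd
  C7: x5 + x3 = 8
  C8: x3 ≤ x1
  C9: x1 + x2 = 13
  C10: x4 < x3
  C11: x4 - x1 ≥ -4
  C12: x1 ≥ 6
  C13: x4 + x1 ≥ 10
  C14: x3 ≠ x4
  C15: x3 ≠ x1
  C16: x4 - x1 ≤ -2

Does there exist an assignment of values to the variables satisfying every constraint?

Satisfiable

One satisfying assignment is x1 = 7, x2 = 6, x3 = 5, x4 = 4, x5 = 3.
For the less obvious constraints — constraint 1: x3 - x2 = -1; constraint 3: x2 + x5 = 9; constraint 4: x1 + x4 = 11 — and the others hold by inspection.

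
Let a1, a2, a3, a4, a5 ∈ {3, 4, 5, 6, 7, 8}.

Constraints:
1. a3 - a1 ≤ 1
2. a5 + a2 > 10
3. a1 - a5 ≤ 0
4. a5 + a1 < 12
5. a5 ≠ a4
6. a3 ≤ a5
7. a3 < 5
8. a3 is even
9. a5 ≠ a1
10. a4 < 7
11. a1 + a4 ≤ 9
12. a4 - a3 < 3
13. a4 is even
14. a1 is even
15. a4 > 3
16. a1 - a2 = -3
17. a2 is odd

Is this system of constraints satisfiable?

Satisfiable

The assignment a1 = 4, a2 = 7, a3 = 4, a4 = 4, a5 = 5 works:
  constraint 1 holds since a3 - a1 = 0.
  constraint 2 holds since a5 + a2 = 12.
The rest check out directly.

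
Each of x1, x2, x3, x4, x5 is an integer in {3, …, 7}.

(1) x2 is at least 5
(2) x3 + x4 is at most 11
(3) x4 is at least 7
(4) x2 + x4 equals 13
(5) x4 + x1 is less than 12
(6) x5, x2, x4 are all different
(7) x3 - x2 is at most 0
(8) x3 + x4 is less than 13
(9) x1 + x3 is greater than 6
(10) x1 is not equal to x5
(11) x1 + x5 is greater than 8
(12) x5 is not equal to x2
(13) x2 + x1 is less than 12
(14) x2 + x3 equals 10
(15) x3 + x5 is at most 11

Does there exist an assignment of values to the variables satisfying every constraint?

Setting (x1, x2, x3, x4, x5) = (4, 6, 4, 7, 5) satisfies everything: constraint 2: x3 + x4 = 11; constraint 4: x2 + x4 = 13; constraint 5: x4 + x1 = 11, and the others follow.

Satisfiable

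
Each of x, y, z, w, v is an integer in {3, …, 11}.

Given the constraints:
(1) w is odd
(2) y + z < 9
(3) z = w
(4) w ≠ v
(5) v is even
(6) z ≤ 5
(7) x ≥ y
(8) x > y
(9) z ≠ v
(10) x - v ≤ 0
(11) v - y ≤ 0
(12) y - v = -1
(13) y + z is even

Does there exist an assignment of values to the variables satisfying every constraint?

Constraints 8, 10, and 11 give y < x, x ≤ v, v ≤ y. Chaining: y < x ≤ v ≤ y, which forces y < y — impossible.

Unsatisfiable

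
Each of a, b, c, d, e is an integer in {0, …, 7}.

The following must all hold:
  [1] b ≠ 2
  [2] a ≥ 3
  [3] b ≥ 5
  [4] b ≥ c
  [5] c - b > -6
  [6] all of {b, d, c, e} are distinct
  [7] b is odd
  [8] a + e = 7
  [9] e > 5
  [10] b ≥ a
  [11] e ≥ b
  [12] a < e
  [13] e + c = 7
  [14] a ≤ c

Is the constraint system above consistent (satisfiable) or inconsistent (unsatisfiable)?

From constraints 3 and 11: e ≥ b ≥ 5. From constraints 2 and 14: c ≥ a ≥ 3. Hence e + c ≥ 8. But constraint 13 requires e + c = 7, and 7 < 8. Contradiction.

Unsatisfiable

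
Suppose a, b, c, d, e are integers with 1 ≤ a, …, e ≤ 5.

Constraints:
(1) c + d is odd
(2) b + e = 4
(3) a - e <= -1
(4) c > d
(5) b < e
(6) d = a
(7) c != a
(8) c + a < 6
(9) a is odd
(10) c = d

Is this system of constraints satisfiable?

From constraints 6 and 10, c = d = a, so c = a. But constraint 7 says c ≠ a. Contradiction.

Unsatisfiable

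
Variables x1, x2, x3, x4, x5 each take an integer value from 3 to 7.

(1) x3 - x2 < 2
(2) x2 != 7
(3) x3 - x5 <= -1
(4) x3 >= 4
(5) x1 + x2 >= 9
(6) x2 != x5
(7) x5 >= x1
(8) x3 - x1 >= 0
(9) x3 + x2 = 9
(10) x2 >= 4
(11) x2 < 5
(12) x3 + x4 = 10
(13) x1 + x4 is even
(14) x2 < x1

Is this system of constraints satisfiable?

Satisfiable

Setting (x1, x2, x3, x4, x5) = (5, 4, 5, 5, 7) satisfies everything: constraint 1: x3 - x2 = 1; constraint 3: x3 - x5 = -2; constraint 5: x1 + x2 = 9, and the others follow.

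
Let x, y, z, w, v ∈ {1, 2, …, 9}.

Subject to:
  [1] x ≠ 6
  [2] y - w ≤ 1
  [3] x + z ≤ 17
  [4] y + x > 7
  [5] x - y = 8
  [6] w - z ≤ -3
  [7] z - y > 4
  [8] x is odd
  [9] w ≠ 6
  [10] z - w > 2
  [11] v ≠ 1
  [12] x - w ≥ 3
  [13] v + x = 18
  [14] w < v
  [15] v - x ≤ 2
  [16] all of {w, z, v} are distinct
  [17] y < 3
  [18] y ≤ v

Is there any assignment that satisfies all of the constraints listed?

The assignment x = 9, y = 1, z = 7, w = 3, v = 9 works:
  constraint 2 holds since y - w = -2.
  constraint 3 holds since x + z = 16.
  constraint 4 holds since y + x = 10.
The rest check out directly.

Satisfiable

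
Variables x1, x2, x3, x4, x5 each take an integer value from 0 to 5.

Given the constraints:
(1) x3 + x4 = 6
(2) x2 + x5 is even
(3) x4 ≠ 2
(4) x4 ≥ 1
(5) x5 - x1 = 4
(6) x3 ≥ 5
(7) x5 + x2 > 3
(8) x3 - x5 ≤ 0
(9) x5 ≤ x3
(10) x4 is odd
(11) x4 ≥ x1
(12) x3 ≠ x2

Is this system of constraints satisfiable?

Satisfiable

Setting (x1, x2, x3, x4, x5) = (1, 1, 5, 1, 5) satisfies everything: constraint 1: x3 + x4 = 6; constraint 5: x5 - x1 = 4, and the others follow.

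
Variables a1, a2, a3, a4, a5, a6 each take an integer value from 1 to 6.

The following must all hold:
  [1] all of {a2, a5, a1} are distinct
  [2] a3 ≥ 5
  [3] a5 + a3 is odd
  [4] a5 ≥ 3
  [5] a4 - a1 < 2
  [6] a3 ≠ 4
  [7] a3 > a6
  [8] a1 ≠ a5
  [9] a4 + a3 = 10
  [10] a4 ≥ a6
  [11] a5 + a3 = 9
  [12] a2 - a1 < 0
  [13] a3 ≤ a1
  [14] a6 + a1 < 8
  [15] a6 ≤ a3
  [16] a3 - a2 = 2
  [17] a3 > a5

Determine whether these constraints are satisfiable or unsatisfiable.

Satisfiable

Setting (a1, a2, a3, a4, a5, a6) = (5, 3, 5, 5, 4, 2) satisfies everything: constraint 5: a4 - a1 = 0; constraint 9: a4 + a3 = 10, and the others follow.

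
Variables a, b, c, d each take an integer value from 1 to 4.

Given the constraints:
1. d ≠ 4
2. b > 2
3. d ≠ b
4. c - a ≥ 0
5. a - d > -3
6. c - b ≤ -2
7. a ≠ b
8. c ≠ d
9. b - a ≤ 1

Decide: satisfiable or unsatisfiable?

Unsatisfiable

Constraints 4, 6, and 9 give a − b ≥ -1, b − c ≥ 2, c − a ≥ 0.
Adding all 3 inequalities: the left sides telescope to 0, and the right sides sum to (-1) + 2 + 0 = 1. So 0 ≥ 1, which is false.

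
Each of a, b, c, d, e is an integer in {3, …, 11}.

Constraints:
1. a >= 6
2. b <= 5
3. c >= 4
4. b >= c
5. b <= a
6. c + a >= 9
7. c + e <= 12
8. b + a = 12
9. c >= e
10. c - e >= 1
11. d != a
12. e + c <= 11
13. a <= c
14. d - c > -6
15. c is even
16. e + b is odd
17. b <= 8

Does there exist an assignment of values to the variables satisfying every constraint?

Unsatisfiable

From constraints 1 and 13: c ≥ a and a ≥ 6, so c ≥ 6. From constraints 2 and 4: c ≤ b and b ≤ 5, so c ≤ 5. But 5 < 6, so no value of c works.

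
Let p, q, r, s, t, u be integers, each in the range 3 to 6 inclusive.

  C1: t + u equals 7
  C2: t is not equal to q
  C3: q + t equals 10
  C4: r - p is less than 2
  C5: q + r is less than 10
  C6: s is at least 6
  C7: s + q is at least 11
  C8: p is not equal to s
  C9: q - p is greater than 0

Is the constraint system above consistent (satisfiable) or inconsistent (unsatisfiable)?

Setting (p, q, r, s, t, u) = (4, 6, 3, 6, 4, 3) satisfies everything: constraint 1: t + u = 7; constraint 3: q + t = 10; constraint 4: r - p = -1, and the others follow.

Satisfiable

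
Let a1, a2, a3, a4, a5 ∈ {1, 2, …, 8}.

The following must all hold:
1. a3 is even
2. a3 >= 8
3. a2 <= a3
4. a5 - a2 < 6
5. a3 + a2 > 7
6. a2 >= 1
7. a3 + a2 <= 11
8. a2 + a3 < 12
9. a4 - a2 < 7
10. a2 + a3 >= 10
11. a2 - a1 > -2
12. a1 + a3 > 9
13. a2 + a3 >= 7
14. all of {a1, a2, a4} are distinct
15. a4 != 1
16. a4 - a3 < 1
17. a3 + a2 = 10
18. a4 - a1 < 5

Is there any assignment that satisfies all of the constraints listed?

Satisfiable

Take a1 = 3, a2 = 2, a3 = 8, a4 = 7, a5 = 6. Then constraint 4: a5 - a2 = 4; constraint 5: a3 + a2 = 10, and every other listed constraint is also met.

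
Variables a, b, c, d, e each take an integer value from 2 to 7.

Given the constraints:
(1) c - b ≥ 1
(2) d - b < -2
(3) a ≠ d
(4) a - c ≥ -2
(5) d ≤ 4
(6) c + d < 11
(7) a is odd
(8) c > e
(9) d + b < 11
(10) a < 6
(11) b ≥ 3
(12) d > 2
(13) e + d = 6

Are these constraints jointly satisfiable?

Satisfiable

Setting (a, b, c, d, e) = (5, 6, 7, 3, 3) satisfies everything: constraint 1: c - b = 1; constraint 2: d - b = -3, and the others follow.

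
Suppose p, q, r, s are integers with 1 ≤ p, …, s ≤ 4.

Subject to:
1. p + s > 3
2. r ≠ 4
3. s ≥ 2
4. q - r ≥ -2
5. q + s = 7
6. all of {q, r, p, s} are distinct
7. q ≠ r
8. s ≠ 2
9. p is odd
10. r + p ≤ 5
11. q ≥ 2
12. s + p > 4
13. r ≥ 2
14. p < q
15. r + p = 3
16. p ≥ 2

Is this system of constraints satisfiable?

Constraints 3, 11, 13, and 16 confine each of q, r, p, s to the 3 values {2, …, 4} (the domain already gives each ≤ 4).
Constraint 6 requires all 4 of them to be distinct, but only 3 values are available — impossible by the pigeonhole principle.

Unsatisfiable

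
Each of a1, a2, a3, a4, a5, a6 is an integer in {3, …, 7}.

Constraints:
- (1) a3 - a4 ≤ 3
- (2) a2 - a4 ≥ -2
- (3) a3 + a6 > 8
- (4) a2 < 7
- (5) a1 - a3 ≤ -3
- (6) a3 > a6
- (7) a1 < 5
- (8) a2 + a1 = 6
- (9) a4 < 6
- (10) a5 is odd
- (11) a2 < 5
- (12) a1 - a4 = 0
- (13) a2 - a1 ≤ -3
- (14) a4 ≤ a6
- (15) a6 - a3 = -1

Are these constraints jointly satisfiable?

Constraints 1, 2, 5, and 13 give a4 − a3 ≥ -3, a3 − a1 ≥ 3, a1 − a2 ≥ 3, a2 − a4 ≥ -2.
Adding all 4 inequalities: the left sides telescope to 0, and the right sides sum to (-3) + 3 + 3 + (-2) = 1. So 0 ≥ 1, which is false.

Unsatisfiable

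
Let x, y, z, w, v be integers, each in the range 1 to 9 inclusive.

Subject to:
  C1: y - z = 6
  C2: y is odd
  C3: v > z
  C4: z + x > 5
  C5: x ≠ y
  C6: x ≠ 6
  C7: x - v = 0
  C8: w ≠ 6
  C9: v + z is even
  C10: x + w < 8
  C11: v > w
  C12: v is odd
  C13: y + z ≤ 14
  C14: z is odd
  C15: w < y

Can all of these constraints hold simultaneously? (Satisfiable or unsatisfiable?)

Satisfiable

Take x = 5, y = 9, z = 3, w = 1, v = 5. Then constraint 1: y - z = 6; constraint 4: z + x = 8; constraint 7: x - v = 0, and every other listed constraint is also met.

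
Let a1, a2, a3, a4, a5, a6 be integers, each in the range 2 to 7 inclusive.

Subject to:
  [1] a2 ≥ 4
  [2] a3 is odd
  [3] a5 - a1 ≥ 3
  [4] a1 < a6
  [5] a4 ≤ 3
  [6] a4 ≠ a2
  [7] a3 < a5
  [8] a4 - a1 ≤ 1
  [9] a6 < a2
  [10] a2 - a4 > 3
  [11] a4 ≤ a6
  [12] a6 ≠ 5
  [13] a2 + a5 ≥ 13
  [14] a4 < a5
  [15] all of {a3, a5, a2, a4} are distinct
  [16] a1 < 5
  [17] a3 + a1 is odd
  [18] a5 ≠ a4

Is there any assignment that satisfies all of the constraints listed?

Try a1 = 2, a2 = 7, a3 = 3, a4 = 2, a5 = 6, a6 = 6.
Check constraint 3: a5 - a1 = 4; constraint 8: a4 - a1 = 0. The remaining constraints are straightforward to verify.

Satisfiable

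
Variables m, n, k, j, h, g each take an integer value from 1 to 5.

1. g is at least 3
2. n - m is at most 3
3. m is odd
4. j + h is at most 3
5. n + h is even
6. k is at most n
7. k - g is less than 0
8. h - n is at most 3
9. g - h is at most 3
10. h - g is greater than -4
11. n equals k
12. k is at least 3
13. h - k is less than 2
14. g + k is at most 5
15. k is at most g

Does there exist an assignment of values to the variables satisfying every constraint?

Unsatisfiable

From constraint 1: g ≥ 3. From constraint 12: k ≥ 3. Hence g + k ≥ 6. But constraint 14 requires g + k ≤ 5, and 5 < 6. Contradiction.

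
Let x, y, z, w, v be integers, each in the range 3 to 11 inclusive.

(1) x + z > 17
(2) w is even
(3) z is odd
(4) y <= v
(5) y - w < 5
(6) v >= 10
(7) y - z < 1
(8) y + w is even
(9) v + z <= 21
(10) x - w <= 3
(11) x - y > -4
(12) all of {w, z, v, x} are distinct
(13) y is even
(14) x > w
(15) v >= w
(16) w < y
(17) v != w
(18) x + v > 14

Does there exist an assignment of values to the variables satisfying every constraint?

Try x = 7, y = 10, z = 11, w = 6, v = 10.
Check constraint 1: x + z = 18; constraint 5: y - w = 4. The remaining constraints are straightforward to verify.

Satisfiable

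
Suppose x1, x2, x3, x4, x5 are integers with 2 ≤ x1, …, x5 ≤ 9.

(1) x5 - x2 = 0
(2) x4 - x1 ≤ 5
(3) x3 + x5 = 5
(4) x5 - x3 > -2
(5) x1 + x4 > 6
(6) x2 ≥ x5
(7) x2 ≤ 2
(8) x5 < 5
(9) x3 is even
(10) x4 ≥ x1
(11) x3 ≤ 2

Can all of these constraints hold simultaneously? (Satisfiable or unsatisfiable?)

From constraint 11: x3 ≤ 2. From constraints 6 and 7: x5 ≤ x2 ≤ 2. Hence x3 + x5 ≤ 4. But constraint 3 requires x3 + x5 = 5, and 5 > 4. Contradiction.

Unsatisfiable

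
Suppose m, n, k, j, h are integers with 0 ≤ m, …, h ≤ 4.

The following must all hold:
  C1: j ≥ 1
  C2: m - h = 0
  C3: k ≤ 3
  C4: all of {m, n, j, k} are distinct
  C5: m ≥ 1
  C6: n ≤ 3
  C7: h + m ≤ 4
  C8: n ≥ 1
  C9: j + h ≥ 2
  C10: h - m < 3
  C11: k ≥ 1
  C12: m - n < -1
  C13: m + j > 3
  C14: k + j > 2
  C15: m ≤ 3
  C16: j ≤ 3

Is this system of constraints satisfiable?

Constraints 1, 3, 5, 6, 8, 11, 15, and 16 confine each of m, n, j, k to the 3 values {1, …, 3}.
Constraint 4 requires all 4 of them to be distinct, but only 3 values are available — impossible by the pigeonhole principle.

Unsatisfiable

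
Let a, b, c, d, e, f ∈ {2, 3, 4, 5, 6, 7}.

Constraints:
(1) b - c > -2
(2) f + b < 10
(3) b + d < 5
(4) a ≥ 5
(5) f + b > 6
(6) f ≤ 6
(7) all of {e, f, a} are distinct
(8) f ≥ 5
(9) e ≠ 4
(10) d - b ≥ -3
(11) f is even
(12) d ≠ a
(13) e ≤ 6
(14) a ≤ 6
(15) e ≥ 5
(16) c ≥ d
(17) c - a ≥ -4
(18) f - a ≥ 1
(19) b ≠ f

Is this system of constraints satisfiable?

Unsatisfiable

Constraints 4, 6, 8, 13, 14, and 15 confine each of e, f, a to the 2 values {5, 6}.
Constraint 7 requires all 3 of them to be distinct, but only 2 values are available — impossible by the pigeonhole principle.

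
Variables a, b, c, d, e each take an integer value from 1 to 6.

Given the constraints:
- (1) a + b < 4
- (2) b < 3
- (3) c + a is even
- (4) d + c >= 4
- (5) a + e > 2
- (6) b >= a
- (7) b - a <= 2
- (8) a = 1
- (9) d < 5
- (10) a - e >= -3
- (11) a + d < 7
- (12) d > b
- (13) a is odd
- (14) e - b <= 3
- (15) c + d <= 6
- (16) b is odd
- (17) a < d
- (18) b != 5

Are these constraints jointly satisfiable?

Satisfiable

Take a = 1, b = 1, c = 3, d = 3, e = 4. Then constraint 1: a + b = 2; constraint 4: d + c = 6; constraint 5: a + e = 5, and every other listed constraint is also met.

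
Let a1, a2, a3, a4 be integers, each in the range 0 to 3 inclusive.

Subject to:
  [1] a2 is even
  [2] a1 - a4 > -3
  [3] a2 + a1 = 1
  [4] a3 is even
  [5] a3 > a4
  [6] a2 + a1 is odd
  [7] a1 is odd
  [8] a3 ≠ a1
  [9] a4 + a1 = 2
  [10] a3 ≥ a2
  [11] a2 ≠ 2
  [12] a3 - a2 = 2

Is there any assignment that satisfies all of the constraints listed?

Satisfiable

The assignment a1 = 1, a2 = 0, a3 = 2, a4 = 1 works:
  constraint 2 holds since a1 - a4 = 0.
  constraint 3 holds since a2 + a1 = 1.
The rest check out directly.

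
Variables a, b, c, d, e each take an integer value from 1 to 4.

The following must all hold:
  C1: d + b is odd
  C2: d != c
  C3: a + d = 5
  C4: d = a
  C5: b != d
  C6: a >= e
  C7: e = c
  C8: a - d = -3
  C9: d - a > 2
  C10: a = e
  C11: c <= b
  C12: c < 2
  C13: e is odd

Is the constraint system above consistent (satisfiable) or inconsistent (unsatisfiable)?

From constraints 4, 7, and 10, d = a = e = c, so d = c. But constraint 2 says d ≠ c. Contradiction.

Unsatisfiable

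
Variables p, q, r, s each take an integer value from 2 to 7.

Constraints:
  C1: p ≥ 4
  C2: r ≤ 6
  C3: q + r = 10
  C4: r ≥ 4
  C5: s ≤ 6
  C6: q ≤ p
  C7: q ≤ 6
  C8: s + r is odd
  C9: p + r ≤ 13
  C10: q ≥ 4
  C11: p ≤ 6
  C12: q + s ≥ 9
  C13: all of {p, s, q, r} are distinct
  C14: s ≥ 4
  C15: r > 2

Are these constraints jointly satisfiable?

Constraints 1, 2, 4, 5, 7, 10, 11, and 14 confine each of p, s, q, r to the 3 values {4, …, 6}.
Constraint 13 requires all 4 of them to be distinct, but only 3 values are available — impossible by the pigeonhole principle.

Unsatisfiable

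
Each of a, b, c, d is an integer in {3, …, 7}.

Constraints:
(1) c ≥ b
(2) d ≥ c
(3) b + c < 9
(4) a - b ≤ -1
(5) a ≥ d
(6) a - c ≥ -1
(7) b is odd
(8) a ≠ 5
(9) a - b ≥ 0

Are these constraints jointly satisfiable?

Unsatisfiable

Constraints 1, 2, 4, and 5 give b ≤ c, c ≤ d, d ≤ a, a < b. Chaining: b ≤ c ≤ d ≤ a < b, which forces b < b — impossible.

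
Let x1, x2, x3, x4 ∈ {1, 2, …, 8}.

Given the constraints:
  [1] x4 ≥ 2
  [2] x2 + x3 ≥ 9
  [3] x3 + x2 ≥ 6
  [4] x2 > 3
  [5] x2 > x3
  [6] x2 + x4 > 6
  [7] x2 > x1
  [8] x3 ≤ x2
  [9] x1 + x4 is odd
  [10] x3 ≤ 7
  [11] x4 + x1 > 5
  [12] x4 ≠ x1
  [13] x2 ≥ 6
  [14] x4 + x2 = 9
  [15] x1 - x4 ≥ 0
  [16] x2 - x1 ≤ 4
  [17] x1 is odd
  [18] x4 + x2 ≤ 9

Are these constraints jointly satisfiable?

Satisfiable

Take x1 = 5, x2 = 7, x3 = 2, x4 = 2. Then constraint 2: x2 + x3 = 9; constraint 3: x3 + x2 = 9, and every other listed constraint is also met.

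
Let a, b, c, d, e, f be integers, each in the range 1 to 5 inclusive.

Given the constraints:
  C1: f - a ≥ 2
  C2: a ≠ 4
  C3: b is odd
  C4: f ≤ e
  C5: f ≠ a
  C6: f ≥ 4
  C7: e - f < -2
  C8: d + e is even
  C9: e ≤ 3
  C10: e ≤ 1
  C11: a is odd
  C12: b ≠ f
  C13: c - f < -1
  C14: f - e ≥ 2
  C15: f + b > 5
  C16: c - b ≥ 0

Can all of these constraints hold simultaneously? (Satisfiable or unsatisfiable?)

Unsatisfiable

From constraint 6: f ≥ 4. From constraints 4 and 9: f ≤ e and e ≤ 3, so f ≤ 3. But 3 < 4, so no value of f works.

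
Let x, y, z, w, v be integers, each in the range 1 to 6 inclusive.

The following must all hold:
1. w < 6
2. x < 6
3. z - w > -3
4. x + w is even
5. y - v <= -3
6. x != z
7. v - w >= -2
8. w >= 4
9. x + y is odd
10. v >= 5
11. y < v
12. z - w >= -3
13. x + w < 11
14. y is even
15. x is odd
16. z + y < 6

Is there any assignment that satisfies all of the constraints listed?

Take x = 5, y = 2, z = 3, w = 5, v = 5. Then constraint 3: z - w = -2; constraint 5: y - v = -3, and every other listed constraint is also met.

Satisfiable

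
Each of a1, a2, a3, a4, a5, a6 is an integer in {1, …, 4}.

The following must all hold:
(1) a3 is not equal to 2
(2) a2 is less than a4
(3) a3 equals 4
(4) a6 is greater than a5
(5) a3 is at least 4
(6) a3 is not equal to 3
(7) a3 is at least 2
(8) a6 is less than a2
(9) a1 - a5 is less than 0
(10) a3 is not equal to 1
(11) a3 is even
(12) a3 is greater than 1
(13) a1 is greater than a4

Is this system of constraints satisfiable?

Constraints 2, 4, 8, 9, and 13 give a2 < a4, a4 < a1, a1 < a5, a5 < a6, a6 < a2. Chaining: a2 < a4 < a1 < a5 < a6 < a2, which forces a2 < a2 — impossible.

Unsatisfiable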